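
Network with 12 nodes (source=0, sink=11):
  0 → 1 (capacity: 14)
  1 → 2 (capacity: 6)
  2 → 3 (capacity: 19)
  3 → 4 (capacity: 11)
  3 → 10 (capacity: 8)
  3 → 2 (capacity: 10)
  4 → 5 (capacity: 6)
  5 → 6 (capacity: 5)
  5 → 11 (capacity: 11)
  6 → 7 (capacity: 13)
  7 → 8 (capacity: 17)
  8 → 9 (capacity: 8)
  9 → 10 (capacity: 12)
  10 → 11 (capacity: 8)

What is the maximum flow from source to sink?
Maximum flow = 6

Max flow: 6

Flow assignment:
  0 → 1: 6/14
  1 → 2: 6/6
  2 → 3: 6/19
  3 → 10: 6/8
  10 → 11: 6/8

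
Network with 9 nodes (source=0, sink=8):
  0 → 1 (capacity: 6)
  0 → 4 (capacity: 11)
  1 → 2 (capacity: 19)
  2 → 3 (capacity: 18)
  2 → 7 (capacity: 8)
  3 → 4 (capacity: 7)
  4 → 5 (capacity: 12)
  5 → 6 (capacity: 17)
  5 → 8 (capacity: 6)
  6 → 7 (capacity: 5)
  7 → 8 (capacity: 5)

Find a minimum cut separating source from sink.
Min cut value = 11, edges: (5,8), (7,8)

Min cut value: 11
Partition: S = [0, 1, 2, 3, 4, 5, 6, 7], T = [8]
Cut edges: (5,8), (7,8)

By max-flow min-cut theorem, max flow = min cut = 11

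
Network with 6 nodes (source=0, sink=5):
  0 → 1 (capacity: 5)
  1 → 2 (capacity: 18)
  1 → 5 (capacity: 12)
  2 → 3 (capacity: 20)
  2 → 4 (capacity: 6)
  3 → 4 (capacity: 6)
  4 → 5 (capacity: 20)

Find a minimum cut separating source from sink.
Min cut value = 5, edges: (0,1)

Min cut value: 5
Partition: S = [0], T = [1, 2, 3, 4, 5]
Cut edges: (0,1)

By max-flow min-cut theorem, max flow = min cut = 5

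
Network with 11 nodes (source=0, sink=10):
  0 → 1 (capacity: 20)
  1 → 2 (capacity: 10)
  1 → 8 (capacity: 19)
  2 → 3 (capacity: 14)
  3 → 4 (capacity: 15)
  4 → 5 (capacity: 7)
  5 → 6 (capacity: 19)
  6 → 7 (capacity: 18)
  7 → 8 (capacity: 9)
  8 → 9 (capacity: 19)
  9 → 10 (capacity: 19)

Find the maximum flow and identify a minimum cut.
Max flow = 19, Min cut edges: (9,10)

Maximum flow: 19
Minimum cut: (9,10)
Partition: S = [0, 1, 2, 3, 4, 5, 6, 7, 8, 9], T = [10]

Max-flow min-cut theorem verified: both equal 19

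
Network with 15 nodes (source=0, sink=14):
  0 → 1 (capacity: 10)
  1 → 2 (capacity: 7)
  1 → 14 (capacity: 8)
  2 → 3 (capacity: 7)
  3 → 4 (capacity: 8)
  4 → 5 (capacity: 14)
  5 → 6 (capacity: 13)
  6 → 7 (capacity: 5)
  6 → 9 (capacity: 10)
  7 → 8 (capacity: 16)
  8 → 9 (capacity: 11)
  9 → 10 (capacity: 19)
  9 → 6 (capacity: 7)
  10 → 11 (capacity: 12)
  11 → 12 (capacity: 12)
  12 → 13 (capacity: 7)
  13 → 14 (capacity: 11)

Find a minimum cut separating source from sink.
Min cut value = 10, edges: (0,1)

Min cut value: 10
Partition: S = [0], T = [1, 2, 3, 4, 5, 6, 7, 8, 9, 10, 11, 12, 13, 14]
Cut edges: (0,1)

By max-flow min-cut theorem, max flow = min cut = 10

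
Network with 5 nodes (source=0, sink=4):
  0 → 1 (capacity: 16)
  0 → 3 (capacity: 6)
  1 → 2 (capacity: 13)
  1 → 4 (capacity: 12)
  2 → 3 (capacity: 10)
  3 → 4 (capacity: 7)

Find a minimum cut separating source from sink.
Min cut value = 19, edges: (1,4), (3,4)

Min cut value: 19
Partition: S = [0, 1, 2, 3], T = [4]
Cut edges: (1,4), (3,4)

By max-flow min-cut theorem, max flow = min cut = 19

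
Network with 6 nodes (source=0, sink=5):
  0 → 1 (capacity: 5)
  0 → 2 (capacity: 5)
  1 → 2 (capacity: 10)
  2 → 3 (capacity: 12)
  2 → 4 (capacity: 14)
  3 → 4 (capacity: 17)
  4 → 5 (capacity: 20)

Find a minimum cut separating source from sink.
Min cut value = 10, edges: (0,1), (0,2)

Min cut value: 10
Partition: S = [0], T = [1, 2, 3, 4, 5]
Cut edges: (0,1), (0,2)

By max-flow min-cut theorem, max flow = min cut = 10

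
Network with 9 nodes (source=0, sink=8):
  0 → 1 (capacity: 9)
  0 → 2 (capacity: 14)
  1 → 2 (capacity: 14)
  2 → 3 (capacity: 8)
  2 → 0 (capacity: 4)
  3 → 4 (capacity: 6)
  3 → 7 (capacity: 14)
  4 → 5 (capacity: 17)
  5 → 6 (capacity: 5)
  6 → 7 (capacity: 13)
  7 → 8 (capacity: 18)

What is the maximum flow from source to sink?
Maximum flow = 8

Max flow: 8

Flow assignment:
  0 → 2: 8/14
  2 → 3: 8/8
  3 → 7: 8/14
  7 → 8: 8/18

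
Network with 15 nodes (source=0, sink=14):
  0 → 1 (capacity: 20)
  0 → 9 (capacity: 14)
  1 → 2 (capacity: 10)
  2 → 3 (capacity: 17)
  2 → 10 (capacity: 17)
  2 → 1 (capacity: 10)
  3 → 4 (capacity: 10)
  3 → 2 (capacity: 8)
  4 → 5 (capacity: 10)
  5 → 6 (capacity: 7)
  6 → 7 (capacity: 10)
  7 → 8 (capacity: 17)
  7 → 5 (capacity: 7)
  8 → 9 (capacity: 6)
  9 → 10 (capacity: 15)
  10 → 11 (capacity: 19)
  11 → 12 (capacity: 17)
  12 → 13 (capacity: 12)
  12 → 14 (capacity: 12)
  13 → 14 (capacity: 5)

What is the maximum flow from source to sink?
Maximum flow = 17

Max flow: 17

Flow assignment:
  0 → 1: 5/20
  0 → 9: 12/14
  1 → 2: 5/10
  2 → 10: 5/17
  9 → 10: 12/15
  10 → 11: 17/19
  11 → 12: 17/17
  12 → 13: 5/12
  12 → 14: 12/12
  13 → 14: 5/5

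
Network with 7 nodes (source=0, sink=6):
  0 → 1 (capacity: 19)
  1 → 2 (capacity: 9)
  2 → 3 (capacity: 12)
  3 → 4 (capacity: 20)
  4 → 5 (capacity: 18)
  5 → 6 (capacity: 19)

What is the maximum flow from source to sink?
Maximum flow = 9

Max flow: 9

Flow assignment:
  0 → 1: 9/19
  1 → 2: 9/9
  2 → 3: 9/12
  3 → 4: 9/20
  4 → 5: 9/18
  5 → 6: 9/19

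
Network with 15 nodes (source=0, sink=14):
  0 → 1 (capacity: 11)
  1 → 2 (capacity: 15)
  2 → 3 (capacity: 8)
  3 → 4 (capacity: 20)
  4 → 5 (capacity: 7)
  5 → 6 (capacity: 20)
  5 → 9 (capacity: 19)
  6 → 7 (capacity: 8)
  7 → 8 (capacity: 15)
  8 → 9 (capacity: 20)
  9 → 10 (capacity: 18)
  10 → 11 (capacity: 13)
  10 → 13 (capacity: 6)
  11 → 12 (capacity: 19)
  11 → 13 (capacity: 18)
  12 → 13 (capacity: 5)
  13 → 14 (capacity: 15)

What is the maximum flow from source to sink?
Maximum flow = 7

Max flow: 7

Flow assignment:
  0 → 1: 7/11
  1 → 2: 7/15
  2 → 3: 7/8
  3 → 4: 7/20
  4 → 5: 7/7
  5 → 9: 7/19
  9 → 10: 7/18
  10 → 11: 1/13
  10 → 13: 6/6
  11 → 13: 1/18
  13 → 14: 7/15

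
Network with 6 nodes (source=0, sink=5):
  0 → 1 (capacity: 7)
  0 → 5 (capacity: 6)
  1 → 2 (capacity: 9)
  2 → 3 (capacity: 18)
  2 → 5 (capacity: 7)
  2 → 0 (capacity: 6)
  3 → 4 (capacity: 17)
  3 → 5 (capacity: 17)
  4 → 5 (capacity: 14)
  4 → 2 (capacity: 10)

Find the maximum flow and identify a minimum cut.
Max flow = 13, Min cut edges: (0,1), (0,5)

Maximum flow: 13
Minimum cut: (0,1), (0,5)
Partition: S = [0], T = [1, 2, 3, 4, 5]

Max-flow min-cut theorem verified: both equal 13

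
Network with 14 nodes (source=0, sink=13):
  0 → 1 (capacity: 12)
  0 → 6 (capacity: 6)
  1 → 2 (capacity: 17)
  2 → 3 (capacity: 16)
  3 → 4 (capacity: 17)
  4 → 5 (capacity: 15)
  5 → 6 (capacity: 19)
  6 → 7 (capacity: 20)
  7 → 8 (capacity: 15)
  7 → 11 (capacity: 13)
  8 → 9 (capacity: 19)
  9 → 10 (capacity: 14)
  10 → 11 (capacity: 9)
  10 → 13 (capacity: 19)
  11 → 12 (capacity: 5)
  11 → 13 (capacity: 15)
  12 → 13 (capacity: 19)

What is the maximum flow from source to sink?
Maximum flow = 18

Max flow: 18

Flow assignment:
  0 → 1: 12/12
  0 → 6: 6/6
  1 → 2: 12/17
  2 → 3: 12/16
  3 → 4: 12/17
  4 → 5: 12/15
  5 → 6: 12/19
  6 → 7: 18/20
  7 → 8: 5/15
  7 → 11: 13/13
  8 → 9: 5/19
  9 → 10: 5/14
  10 → 13: 5/19
  11 → 13: 13/15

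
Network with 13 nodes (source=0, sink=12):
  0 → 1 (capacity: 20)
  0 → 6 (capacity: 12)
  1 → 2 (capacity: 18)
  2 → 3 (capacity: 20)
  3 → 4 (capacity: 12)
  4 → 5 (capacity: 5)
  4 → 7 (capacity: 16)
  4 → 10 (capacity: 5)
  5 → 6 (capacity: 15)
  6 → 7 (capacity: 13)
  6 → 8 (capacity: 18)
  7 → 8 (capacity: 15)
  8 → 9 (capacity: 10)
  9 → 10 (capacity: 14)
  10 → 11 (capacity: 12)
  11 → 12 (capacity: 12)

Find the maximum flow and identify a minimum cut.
Max flow = 12, Min cut edges: (11,12)

Maximum flow: 12
Minimum cut: (11,12)
Partition: S = [0, 1, 2, 3, 4, 5, 6, 7, 8, 9, 10, 11], T = [12]

Max-flow min-cut theorem verified: both equal 12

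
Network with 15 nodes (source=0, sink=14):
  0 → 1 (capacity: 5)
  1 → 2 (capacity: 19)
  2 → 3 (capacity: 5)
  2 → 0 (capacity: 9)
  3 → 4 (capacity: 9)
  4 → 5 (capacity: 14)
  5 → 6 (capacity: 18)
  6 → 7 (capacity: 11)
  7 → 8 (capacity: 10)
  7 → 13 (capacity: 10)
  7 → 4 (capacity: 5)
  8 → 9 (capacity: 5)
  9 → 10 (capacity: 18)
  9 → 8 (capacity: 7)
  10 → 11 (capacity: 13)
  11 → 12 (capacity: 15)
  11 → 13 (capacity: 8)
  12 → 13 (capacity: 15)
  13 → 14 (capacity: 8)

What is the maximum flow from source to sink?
Maximum flow = 5

Max flow: 5

Flow assignment:
  0 → 1: 5/5
  1 → 2: 5/19
  2 → 3: 5/5
  3 → 4: 5/9
  4 → 5: 5/14
  5 → 6: 5/18
  6 → 7: 5/11
  7 → 13: 5/10
  13 → 14: 5/8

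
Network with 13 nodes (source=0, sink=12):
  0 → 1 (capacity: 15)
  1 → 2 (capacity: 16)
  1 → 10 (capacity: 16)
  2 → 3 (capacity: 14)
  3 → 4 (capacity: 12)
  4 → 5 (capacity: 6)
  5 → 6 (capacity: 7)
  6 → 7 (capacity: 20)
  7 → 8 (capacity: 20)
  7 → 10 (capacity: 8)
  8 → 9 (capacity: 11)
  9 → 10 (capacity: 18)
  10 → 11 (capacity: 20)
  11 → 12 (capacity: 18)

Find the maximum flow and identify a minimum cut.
Max flow = 15, Min cut edges: (0,1)

Maximum flow: 15
Minimum cut: (0,1)
Partition: S = [0], T = [1, 2, 3, 4, 5, 6, 7, 8, 9, 10, 11, 12]

Max-flow min-cut theorem verified: both equal 15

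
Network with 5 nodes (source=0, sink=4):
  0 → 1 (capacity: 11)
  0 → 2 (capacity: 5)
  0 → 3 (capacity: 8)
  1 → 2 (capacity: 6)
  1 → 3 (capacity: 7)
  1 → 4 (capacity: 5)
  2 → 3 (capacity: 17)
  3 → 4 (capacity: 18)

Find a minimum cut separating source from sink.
Min cut value = 23, edges: (1,4), (3,4)

Min cut value: 23
Partition: S = [0, 1, 2, 3], T = [4]
Cut edges: (1,4), (3,4)

By max-flow min-cut theorem, max flow = min cut = 23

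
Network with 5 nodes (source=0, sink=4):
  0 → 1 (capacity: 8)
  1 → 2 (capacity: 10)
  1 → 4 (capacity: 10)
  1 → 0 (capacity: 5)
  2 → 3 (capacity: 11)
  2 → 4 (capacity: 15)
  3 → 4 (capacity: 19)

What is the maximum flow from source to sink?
Maximum flow = 8

Max flow: 8

Flow assignment:
  0 → 1: 8/8
  1 → 4: 8/10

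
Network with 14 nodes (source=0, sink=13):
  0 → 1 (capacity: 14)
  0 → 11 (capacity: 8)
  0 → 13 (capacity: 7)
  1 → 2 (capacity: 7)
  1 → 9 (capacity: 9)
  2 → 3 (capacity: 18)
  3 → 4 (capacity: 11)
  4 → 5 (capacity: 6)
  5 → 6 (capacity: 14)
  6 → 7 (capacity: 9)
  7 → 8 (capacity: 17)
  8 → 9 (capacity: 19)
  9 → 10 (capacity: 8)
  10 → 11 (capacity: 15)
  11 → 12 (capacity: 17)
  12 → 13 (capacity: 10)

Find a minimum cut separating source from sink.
Min cut value = 17, edges: (0,13), (12,13)

Min cut value: 17
Partition: S = [0, 1, 2, 3, 4, 5, 6, 7, 8, 9, 10, 11, 12], T = [13]
Cut edges: (0,13), (12,13)

By max-flow min-cut theorem, max flow = min cut = 17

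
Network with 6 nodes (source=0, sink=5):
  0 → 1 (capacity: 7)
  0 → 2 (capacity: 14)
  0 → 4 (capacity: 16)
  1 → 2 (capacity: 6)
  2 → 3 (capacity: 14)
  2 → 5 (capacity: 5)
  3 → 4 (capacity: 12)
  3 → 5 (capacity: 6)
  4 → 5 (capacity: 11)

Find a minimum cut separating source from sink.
Min cut value = 22, edges: (2,5), (3,5), (4,5)

Min cut value: 22
Partition: S = [0, 1, 2, 3, 4], T = [5]
Cut edges: (2,5), (3,5), (4,5)

By max-flow min-cut theorem, max flow = min cut = 22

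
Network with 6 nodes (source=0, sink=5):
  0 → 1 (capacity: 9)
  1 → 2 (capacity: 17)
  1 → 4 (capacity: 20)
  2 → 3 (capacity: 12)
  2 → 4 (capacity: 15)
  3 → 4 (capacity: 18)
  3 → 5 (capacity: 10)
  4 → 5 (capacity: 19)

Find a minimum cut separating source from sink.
Min cut value = 9, edges: (0,1)

Min cut value: 9
Partition: S = [0], T = [1, 2, 3, 4, 5]
Cut edges: (0,1)

By max-flow min-cut theorem, max flow = min cut = 9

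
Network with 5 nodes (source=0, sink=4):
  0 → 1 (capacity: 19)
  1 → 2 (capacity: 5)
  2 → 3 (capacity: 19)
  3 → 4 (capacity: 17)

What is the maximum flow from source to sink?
Maximum flow = 5

Max flow: 5

Flow assignment:
  0 → 1: 5/19
  1 → 2: 5/5
  2 → 3: 5/19
  3 → 4: 5/17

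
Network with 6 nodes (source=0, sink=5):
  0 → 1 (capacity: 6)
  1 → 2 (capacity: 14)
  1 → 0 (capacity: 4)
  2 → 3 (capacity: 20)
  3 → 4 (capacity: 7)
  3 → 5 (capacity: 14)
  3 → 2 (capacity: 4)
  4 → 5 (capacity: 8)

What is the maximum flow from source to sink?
Maximum flow = 6

Max flow: 6

Flow assignment:
  0 → 1: 6/6
  1 → 2: 6/14
  2 → 3: 6/20
  3 → 5: 6/14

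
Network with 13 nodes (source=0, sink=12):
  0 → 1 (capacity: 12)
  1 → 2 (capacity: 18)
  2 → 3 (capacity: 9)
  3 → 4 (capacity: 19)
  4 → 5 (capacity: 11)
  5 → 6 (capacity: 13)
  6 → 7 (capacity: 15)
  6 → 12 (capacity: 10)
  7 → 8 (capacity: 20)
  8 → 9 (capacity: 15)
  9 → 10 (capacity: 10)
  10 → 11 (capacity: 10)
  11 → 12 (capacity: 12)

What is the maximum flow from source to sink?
Maximum flow = 9

Max flow: 9

Flow assignment:
  0 → 1: 9/12
  1 → 2: 9/18
  2 → 3: 9/9
  3 → 4: 9/19
  4 → 5: 9/11
  5 → 6: 9/13
  6 → 12: 9/10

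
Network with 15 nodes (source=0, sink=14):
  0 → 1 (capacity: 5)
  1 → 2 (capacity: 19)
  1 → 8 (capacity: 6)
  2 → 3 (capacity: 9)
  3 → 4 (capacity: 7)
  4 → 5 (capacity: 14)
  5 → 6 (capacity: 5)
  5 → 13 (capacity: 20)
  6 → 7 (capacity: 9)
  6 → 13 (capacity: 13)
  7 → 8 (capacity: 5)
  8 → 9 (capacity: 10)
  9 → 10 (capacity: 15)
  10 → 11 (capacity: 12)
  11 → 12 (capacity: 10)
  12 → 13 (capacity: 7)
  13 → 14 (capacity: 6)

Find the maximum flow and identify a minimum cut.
Max flow = 5, Min cut edges: (0,1)

Maximum flow: 5
Minimum cut: (0,1)
Partition: S = [0], T = [1, 2, 3, 4, 5, 6, 7, 8, 9, 10, 11, 12, 13, 14]

Max-flow min-cut theorem verified: both equal 5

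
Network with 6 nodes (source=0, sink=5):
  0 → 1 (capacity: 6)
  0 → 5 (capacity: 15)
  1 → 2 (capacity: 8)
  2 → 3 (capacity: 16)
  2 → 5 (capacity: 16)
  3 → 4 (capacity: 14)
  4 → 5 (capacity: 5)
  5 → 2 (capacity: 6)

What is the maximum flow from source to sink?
Maximum flow = 21

Max flow: 21

Flow assignment:
  0 → 1: 6/6
  0 → 5: 15/15
  1 → 2: 6/8
  2 → 5: 6/16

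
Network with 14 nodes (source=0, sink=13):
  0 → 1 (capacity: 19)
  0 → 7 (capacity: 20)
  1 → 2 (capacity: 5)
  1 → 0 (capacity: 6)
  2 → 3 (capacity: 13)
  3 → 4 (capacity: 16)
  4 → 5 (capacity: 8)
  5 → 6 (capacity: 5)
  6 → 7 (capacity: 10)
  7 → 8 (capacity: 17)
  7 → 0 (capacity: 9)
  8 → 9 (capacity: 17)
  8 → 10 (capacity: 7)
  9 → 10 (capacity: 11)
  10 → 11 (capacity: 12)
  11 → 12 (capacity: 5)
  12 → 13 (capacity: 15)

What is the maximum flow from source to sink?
Maximum flow = 5

Max flow: 5

Flow assignment:
  0 → 1: 5/19
  1 → 2: 5/5
  2 → 3: 5/13
  3 → 4: 5/16
  4 → 5: 5/8
  5 → 6: 5/5
  6 → 7: 5/10
  7 → 8: 5/17
  8 → 9: 5/17
  9 → 10: 5/11
  10 → 11: 5/12
  11 → 12: 5/5
  12 → 13: 5/15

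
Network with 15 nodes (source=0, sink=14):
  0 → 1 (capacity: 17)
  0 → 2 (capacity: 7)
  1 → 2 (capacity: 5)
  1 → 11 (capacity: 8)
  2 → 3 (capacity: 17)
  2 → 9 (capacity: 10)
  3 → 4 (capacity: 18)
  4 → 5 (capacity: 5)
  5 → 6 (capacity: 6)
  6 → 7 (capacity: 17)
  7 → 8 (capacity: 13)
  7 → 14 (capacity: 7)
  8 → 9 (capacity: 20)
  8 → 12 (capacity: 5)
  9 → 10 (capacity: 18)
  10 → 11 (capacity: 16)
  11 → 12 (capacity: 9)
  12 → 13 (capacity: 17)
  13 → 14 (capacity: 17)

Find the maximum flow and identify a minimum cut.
Max flow = 14, Min cut edges: (4,5), (11,12)

Maximum flow: 14
Minimum cut: (4,5), (11,12)
Partition: S = [0, 1, 2, 3, 4, 9, 10, 11], T = [5, 6, 7, 8, 12, 13, 14]

Max-flow min-cut theorem verified: both equal 14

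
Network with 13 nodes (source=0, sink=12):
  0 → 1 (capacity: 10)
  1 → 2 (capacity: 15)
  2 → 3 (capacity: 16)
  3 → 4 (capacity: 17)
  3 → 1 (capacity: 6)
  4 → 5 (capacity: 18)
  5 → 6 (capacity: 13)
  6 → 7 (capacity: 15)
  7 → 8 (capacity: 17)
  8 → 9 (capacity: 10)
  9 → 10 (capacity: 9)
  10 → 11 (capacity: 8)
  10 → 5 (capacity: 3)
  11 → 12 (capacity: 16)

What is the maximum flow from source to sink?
Maximum flow = 8

Max flow: 8

Flow assignment:
  0 → 1: 8/10
  1 → 2: 10/15
  2 → 3: 10/16
  3 → 4: 8/17
  3 → 1: 2/6
  4 → 5: 8/18
  5 → 6: 9/13
  6 → 7: 9/15
  7 → 8: 9/17
  8 → 9: 9/10
  9 → 10: 9/9
  10 → 11: 8/8
  10 → 5: 1/3
  11 → 12: 8/16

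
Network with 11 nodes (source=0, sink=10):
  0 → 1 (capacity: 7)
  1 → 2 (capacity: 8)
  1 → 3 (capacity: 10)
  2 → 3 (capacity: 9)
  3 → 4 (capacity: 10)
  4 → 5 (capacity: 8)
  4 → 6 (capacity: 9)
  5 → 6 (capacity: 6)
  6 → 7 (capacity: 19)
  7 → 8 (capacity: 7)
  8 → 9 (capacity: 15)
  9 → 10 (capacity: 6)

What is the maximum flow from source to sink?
Maximum flow = 6

Max flow: 6

Flow assignment:
  0 → 1: 6/7
  1 → 3: 6/10
  3 → 4: 6/10
  4 → 6: 6/9
  6 → 7: 6/19
  7 → 8: 6/7
  8 → 9: 6/15
  9 → 10: 6/6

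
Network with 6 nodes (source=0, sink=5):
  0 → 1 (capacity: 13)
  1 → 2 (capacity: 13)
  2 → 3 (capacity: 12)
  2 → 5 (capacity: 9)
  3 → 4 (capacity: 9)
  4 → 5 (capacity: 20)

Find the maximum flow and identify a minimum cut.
Max flow = 13, Min cut edges: (1,2)

Maximum flow: 13
Minimum cut: (1,2)
Partition: S = [0, 1], T = [2, 3, 4, 5]

Max-flow min-cut theorem verified: both equal 13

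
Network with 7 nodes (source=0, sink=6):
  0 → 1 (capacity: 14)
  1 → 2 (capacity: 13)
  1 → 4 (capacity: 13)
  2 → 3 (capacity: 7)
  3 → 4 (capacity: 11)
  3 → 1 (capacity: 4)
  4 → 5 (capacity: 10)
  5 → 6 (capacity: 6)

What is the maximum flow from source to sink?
Maximum flow = 6

Max flow: 6

Flow assignment:
  0 → 1: 6/14
  1 → 2: 1/13
  1 → 4: 6/13
  2 → 3: 1/7
  3 → 1: 1/4
  4 → 5: 6/10
  5 → 6: 6/6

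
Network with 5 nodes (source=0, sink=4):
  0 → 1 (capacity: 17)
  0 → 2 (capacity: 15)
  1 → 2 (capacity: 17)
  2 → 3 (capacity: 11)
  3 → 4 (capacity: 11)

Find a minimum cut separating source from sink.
Min cut value = 11, edges: (3,4)

Min cut value: 11
Partition: S = [0, 1, 2, 3], T = [4]
Cut edges: (3,4)

By max-flow min-cut theorem, max flow = min cut = 11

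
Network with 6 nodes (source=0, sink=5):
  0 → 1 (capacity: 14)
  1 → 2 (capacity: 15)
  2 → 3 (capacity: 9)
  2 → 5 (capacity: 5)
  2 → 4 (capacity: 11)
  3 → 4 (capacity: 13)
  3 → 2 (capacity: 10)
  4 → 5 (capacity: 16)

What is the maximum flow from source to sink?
Maximum flow = 14

Max flow: 14

Flow assignment:
  0 → 1: 14/14
  1 → 2: 14/15
  2 → 5: 5/5
  2 → 4: 9/11
  4 → 5: 9/16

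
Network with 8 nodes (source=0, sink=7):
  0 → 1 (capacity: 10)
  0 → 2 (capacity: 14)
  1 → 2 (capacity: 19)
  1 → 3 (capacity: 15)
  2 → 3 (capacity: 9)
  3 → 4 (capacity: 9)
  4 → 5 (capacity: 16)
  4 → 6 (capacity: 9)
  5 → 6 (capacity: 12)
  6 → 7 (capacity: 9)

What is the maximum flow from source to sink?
Maximum flow = 9

Max flow: 9

Flow assignment:
  0 → 2: 9/14
  2 → 3: 9/9
  3 → 4: 9/9
  4 → 6: 9/9
  6 → 7: 9/9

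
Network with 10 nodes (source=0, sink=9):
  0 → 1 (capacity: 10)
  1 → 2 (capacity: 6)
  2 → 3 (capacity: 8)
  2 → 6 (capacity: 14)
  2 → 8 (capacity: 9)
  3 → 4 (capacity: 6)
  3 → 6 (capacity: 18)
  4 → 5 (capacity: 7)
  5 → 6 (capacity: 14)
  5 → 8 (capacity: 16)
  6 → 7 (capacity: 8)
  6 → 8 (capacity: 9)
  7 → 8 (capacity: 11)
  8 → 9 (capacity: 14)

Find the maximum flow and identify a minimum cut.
Max flow = 6, Min cut edges: (1,2)

Maximum flow: 6
Minimum cut: (1,2)
Partition: S = [0, 1], T = [2, 3, 4, 5, 6, 7, 8, 9]

Max-flow min-cut theorem verified: both equal 6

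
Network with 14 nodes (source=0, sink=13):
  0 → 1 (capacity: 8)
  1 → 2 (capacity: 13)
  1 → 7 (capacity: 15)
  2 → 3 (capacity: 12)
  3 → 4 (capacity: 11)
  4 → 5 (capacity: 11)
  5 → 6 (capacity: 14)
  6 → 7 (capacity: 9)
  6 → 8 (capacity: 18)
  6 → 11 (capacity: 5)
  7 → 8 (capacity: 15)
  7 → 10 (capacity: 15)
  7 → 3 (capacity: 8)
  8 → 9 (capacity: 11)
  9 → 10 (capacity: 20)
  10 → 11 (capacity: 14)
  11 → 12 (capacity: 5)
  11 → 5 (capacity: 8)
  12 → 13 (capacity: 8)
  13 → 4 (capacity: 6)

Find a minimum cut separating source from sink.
Min cut value = 5, edges: (11,12)

Min cut value: 5
Partition: S = [0, 1, 2, 3, 4, 5, 6, 7, 8, 9, 10, 11], T = [12, 13]
Cut edges: (11,12)

By max-flow min-cut theorem, max flow = min cut = 5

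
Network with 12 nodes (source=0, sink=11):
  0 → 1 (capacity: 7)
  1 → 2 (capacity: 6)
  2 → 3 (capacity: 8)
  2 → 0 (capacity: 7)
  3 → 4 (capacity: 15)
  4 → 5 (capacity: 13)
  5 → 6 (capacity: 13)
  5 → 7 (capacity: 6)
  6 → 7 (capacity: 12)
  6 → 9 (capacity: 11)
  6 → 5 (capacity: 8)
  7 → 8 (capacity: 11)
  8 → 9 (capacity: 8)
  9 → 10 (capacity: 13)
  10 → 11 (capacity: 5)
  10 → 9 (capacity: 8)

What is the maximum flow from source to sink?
Maximum flow = 5

Max flow: 5

Flow assignment:
  0 → 1: 6/7
  1 → 2: 6/6
  2 → 3: 5/8
  2 → 0: 1/7
  3 → 4: 5/15
  4 → 5: 5/13
  5 → 6: 5/13
  6 → 9: 5/11
  9 → 10: 5/13
  10 → 11: 5/5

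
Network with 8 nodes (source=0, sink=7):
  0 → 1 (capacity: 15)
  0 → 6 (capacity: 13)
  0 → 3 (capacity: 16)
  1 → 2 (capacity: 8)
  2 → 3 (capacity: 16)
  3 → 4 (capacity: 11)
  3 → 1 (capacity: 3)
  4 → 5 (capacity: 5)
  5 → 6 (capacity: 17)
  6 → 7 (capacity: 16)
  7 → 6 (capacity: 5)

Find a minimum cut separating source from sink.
Min cut value = 16, edges: (6,7)

Min cut value: 16
Partition: S = [0, 1, 2, 3, 4, 5, 6], T = [7]
Cut edges: (6,7)

By max-flow min-cut theorem, max flow = min cut = 16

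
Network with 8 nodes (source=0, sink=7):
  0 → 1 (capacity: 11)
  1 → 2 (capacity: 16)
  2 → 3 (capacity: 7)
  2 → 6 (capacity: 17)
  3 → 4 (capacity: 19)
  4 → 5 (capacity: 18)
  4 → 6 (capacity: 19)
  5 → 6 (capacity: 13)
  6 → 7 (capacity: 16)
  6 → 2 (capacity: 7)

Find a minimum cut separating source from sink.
Min cut value = 11, edges: (0,1)

Min cut value: 11
Partition: S = [0], T = [1, 2, 3, 4, 5, 6, 7]
Cut edges: (0,1)

By max-flow min-cut theorem, max flow = min cut = 11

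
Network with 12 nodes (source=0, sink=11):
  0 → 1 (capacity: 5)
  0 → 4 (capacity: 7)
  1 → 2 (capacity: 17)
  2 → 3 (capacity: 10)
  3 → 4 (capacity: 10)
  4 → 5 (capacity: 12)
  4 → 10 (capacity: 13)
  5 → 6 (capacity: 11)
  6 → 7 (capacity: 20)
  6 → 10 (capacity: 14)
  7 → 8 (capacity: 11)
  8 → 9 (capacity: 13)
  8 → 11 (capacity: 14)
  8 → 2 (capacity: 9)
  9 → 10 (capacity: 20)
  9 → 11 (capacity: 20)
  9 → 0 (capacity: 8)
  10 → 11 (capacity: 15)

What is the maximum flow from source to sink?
Maximum flow = 12

Max flow: 12

Flow assignment:
  0 → 1: 5/5
  0 → 4: 7/7
  1 → 2: 5/17
  2 → 3: 5/10
  3 → 4: 5/10
  4 → 10: 12/13
  10 → 11: 12/15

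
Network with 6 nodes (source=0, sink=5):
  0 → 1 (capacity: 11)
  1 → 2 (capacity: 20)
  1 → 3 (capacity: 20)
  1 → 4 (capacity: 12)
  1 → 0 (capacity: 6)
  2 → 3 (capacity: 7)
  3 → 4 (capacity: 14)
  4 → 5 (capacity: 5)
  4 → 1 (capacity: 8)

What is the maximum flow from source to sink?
Maximum flow = 5

Max flow: 5

Flow assignment:
  0 → 1: 5/11
  1 → 4: 5/12
  4 → 5: 5/5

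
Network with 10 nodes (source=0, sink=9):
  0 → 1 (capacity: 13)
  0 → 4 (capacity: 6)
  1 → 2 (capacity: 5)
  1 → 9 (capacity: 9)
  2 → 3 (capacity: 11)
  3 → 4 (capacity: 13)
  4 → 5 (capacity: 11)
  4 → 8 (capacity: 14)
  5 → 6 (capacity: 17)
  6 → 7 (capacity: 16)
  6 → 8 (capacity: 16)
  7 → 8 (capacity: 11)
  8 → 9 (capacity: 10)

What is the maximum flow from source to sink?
Maximum flow = 19

Max flow: 19

Flow assignment:
  0 → 1: 13/13
  0 → 4: 6/6
  1 → 2: 4/5
  1 → 9: 9/9
  2 → 3: 4/11
  3 → 4: 4/13
  4 → 8: 10/14
  8 → 9: 10/10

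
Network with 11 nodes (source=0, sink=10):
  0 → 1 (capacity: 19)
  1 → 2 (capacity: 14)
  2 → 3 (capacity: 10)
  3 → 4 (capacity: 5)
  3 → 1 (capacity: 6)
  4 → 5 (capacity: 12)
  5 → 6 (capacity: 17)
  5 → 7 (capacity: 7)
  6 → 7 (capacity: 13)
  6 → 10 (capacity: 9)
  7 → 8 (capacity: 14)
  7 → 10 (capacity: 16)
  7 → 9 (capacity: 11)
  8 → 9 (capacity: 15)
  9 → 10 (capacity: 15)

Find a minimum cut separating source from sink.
Min cut value = 5, edges: (3,4)

Min cut value: 5
Partition: S = [0, 1, 2, 3], T = [4, 5, 6, 7, 8, 9, 10]
Cut edges: (3,4)

By max-flow min-cut theorem, max flow = min cut = 5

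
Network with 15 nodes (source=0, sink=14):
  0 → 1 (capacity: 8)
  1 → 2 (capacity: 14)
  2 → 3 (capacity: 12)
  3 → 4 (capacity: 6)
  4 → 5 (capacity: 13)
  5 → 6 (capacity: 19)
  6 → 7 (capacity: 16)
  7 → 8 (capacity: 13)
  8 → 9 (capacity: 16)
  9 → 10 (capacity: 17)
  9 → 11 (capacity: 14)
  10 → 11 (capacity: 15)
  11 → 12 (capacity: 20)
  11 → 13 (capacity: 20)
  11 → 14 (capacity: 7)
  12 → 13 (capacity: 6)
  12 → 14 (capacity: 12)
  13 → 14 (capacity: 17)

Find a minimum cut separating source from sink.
Min cut value = 6, edges: (3,4)

Min cut value: 6
Partition: S = [0, 1, 2, 3], T = [4, 5, 6, 7, 8, 9, 10, 11, 12, 13, 14]
Cut edges: (3,4)

By max-flow min-cut theorem, max flow = min cut = 6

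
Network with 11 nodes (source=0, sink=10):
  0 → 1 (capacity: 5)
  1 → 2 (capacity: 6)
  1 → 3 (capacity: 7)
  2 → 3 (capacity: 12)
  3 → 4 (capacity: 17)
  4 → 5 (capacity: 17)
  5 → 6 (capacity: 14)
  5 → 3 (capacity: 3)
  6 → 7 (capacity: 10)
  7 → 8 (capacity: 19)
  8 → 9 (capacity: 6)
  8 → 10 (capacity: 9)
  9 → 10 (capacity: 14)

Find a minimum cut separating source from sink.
Min cut value = 5, edges: (0,1)

Min cut value: 5
Partition: S = [0], T = [1, 2, 3, 4, 5, 6, 7, 8, 9, 10]
Cut edges: (0,1)

By max-flow min-cut theorem, max flow = min cut = 5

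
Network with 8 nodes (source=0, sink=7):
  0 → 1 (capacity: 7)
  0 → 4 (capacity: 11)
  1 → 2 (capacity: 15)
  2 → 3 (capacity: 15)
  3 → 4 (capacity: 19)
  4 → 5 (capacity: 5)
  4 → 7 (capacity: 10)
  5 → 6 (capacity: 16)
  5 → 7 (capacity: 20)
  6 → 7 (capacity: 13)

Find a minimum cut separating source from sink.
Min cut value = 15, edges: (4,5), (4,7)

Min cut value: 15
Partition: S = [0, 1, 2, 3, 4], T = [5, 6, 7]
Cut edges: (4,5), (4,7)

By max-flow min-cut theorem, max flow = min cut = 15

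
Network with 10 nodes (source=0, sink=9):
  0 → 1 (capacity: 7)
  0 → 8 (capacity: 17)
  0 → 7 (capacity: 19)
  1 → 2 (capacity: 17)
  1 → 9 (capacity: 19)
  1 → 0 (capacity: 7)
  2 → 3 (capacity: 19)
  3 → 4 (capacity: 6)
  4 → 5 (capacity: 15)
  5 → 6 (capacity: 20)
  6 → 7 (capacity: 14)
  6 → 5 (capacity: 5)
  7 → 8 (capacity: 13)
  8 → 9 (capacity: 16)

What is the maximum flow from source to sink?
Maximum flow = 23

Max flow: 23

Flow assignment:
  0 → 1: 7/7
  0 → 8: 3/17
  0 → 7: 13/19
  1 → 9: 7/19
  7 → 8: 13/13
  8 → 9: 16/16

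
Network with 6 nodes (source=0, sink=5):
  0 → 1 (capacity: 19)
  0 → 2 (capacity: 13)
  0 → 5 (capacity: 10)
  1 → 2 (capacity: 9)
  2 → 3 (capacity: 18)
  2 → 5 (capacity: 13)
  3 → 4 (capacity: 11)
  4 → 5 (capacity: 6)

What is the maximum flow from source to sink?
Maximum flow = 29

Max flow: 29

Flow assignment:
  0 → 1: 9/19
  0 → 2: 10/13
  0 → 5: 10/10
  1 → 2: 9/9
  2 → 3: 6/18
  2 → 5: 13/13
  3 → 4: 6/11
  4 → 5: 6/6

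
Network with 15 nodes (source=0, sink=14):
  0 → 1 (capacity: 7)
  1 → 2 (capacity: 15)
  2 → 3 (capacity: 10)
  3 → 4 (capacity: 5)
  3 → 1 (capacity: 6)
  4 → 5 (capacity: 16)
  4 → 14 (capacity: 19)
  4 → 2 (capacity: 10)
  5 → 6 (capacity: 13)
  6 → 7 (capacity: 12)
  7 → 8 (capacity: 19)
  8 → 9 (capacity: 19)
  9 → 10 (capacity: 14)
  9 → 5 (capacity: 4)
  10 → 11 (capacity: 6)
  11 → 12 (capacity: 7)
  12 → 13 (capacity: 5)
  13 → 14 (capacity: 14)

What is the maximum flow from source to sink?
Maximum flow = 5

Max flow: 5

Flow assignment:
  0 → 1: 5/7
  1 → 2: 5/15
  2 → 3: 5/10
  3 → 4: 5/5
  4 → 14: 5/19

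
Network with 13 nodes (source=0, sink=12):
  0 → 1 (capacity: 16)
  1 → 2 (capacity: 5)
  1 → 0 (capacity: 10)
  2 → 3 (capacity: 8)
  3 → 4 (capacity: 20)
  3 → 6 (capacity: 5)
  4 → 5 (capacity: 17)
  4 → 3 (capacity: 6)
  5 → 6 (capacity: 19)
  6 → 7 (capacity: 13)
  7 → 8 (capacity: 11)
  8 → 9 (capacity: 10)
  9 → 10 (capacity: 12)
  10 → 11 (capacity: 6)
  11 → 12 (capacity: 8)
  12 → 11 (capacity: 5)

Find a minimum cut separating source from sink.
Min cut value = 5, edges: (1,2)

Min cut value: 5
Partition: S = [0, 1], T = [2, 3, 4, 5, 6, 7, 8, 9, 10, 11, 12]
Cut edges: (1,2)

By max-flow min-cut theorem, max flow = min cut = 5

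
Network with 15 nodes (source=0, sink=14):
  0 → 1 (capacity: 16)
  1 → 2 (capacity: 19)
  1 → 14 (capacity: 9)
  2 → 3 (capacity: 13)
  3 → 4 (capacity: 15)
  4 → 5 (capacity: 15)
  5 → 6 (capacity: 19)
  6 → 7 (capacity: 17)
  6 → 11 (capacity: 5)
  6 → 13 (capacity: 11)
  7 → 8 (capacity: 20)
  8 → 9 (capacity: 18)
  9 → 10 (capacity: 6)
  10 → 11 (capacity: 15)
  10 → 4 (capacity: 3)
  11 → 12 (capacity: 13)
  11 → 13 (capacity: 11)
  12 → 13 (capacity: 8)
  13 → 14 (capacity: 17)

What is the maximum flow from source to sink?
Maximum flow = 16

Max flow: 16

Flow assignment:
  0 → 1: 16/16
  1 → 2: 7/19
  1 → 14: 9/9
  2 → 3: 7/13
  3 → 4: 7/15
  4 → 5: 7/15
  5 → 6: 7/19
  6 → 13: 7/11
  13 → 14: 7/17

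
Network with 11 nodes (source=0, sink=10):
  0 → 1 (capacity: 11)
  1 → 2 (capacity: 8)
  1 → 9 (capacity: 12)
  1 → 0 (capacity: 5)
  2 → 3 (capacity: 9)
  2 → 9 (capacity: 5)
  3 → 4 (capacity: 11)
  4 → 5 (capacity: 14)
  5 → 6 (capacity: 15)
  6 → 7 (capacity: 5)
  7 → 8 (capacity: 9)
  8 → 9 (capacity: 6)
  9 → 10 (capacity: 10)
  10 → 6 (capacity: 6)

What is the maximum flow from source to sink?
Maximum flow = 10

Max flow: 10

Flow assignment:
  0 → 1: 10/11
  1 → 9: 10/12
  9 → 10: 10/10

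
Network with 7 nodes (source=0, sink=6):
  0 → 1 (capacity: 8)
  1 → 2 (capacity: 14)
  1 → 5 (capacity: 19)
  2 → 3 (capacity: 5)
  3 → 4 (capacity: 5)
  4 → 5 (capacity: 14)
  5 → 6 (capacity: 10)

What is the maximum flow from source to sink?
Maximum flow = 8

Max flow: 8

Flow assignment:
  0 → 1: 8/8
  1 → 5: 8/19
  5 → 6: 8/10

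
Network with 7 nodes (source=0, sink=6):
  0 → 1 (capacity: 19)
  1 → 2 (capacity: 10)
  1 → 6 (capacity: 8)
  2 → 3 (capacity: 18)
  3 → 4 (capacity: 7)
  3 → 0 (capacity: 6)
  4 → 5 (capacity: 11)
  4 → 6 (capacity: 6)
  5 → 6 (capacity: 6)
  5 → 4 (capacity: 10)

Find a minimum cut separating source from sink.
Min cut value = 15, edges: (1,6), (3,4)

Min cut value: 15
Partition: S = [0, 1, 2, 3], T = [4, 5, 6]
Cut edges: (1,6), (3,4)

By max-flow min-cut theorem, max flow = min cut = 15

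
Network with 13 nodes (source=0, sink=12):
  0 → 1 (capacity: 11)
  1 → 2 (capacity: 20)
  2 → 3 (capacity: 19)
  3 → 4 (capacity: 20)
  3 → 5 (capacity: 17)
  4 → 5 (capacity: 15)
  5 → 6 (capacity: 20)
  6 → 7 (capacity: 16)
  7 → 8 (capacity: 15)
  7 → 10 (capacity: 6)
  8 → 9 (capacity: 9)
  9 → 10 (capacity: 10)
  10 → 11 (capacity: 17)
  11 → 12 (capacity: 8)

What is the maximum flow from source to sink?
Maximum flow = 8

Max flow: 8

Flow assignment:
  0 → 1: 8/11
  1 → 2: 8/20
  2 → 3: 8/19
  3 → 5: 8/17
  5 → 6: 8/20
  6 → 7: 8/16
  7 → 8: 5/15
  7 → 10: 3/6
  8 → 9: 5/9
  9 → 10: 5/10
  10 → 11: 8/17
  11 → 12: 8/8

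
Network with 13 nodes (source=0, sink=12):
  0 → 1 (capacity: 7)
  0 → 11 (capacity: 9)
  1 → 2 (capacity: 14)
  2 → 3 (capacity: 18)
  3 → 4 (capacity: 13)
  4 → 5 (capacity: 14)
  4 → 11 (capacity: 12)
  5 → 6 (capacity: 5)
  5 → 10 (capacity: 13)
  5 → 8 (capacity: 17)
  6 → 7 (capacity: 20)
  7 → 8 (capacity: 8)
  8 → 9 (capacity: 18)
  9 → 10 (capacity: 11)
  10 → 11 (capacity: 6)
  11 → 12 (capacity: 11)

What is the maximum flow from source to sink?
Maximum flow = 11

Max flow: 11

Flow assignment:
  0 → 1: 7/7
  0 → 11: 4/9
  1 → 2: 7/14
  2 → 3: 7/18
  3 → 4: 7/13
  4 → 11: 7/12
  11 → 12: 11/11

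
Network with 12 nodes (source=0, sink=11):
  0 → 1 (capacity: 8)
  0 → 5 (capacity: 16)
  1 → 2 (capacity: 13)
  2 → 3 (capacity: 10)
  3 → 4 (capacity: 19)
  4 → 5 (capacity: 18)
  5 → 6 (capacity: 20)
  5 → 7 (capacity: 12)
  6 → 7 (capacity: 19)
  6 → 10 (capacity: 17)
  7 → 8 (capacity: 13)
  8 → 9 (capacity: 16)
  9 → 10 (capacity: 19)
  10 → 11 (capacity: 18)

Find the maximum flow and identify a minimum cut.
Max flow = 18, Min cut edges: (10,11)

Maximum flow: 18
Minimum cut: (10,11)
Partition: S = [0, 1, 2, 3, 4, 5, 6, 7, 8, 9, 10], T = [11]

Max-flow min-cut theorem verified: both equal 18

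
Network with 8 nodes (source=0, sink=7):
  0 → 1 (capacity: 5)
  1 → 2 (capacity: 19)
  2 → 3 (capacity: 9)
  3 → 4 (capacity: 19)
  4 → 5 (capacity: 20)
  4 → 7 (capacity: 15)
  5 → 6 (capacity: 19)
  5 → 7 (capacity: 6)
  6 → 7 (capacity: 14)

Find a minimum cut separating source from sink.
Min cut value = 5, edges: (0,1)

Min cut value: 5
Partition: S = [0], T = [1, 2, 3, 4, 5, 6, 7]
Cut edges: (0,1)

By max-flow min-cut theorem, max flow = min cut = 5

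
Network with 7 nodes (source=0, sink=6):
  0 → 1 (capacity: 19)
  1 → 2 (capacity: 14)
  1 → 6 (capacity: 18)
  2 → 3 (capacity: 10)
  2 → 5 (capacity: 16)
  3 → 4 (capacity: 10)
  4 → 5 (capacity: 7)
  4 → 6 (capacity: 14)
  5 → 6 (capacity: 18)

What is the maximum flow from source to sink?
Maximum flow = 19

Max flow: 19

Flow assignment:
  0 → 1: 19/19
  1 → 2: 1/14
  1 → 6: 18/18
  2 → 5: 1/16
  5 → 6: 1/18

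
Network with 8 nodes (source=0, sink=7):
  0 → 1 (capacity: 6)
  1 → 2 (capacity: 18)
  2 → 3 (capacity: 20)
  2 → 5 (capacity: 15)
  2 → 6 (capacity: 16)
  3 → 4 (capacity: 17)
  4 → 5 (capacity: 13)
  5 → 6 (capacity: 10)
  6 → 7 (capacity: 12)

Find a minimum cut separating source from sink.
Min cut value = 6, edges: (0,1)

Min cut value: 6
Partition: S = [0], T = [1, 2, 3, 4, 5, 6, 7]
Cut edges: (0,1)

By max-flow min-cut theorem, max flow = min cut = 6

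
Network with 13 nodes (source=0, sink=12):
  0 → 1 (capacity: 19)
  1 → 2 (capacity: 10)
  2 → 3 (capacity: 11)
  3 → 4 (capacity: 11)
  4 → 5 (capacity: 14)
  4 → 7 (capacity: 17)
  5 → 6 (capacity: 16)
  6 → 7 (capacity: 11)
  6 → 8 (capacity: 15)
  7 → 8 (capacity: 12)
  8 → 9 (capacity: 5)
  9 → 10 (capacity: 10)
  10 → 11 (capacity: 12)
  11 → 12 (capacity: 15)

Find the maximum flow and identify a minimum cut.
Max flow = 5, Min cut edges: (8,9)

Maximum flow: 5
Minimum cut: (8,9)
Partition: S = [0, 1, 2, 3, 4, 5, 6, 7, 8], T = [9, 10, 11, 12]

Max-flow min-cut theorem verified: both equal 5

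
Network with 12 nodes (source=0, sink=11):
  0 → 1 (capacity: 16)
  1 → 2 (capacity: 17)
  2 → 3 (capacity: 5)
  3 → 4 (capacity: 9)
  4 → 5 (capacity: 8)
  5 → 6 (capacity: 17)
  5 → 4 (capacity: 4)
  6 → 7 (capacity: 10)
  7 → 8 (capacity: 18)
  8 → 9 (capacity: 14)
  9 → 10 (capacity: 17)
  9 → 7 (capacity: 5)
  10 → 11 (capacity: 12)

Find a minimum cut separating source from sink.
Min cut value = 5, edges: (2,3)

Min cut value: 5
Partition: S = [0, 1, 2], T = [3, 4, 5, 6, 7, 8, 9, 10, 11]
Cut edges: (2,3)

By max-flow min-cut theorem, max flow = min cut = 5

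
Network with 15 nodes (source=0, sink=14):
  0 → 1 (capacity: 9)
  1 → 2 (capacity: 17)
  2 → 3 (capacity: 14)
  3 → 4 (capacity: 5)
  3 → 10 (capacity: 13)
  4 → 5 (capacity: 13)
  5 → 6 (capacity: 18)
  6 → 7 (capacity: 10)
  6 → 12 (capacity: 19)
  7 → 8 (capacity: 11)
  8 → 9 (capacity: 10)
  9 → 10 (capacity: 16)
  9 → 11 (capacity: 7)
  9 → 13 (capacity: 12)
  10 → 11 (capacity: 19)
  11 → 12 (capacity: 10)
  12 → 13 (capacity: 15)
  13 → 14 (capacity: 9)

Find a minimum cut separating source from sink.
Min cut value = 9, edges: (13,14)

Min cut value: 9
Partition: S = [0, 1, 2, 3, 4, 5, 6, 7, 8, 9, 10, 11, 12, 13], T = [14]
Cut edges: (13,14)

By max-flow min-cut theorem, max flow = min cut = 9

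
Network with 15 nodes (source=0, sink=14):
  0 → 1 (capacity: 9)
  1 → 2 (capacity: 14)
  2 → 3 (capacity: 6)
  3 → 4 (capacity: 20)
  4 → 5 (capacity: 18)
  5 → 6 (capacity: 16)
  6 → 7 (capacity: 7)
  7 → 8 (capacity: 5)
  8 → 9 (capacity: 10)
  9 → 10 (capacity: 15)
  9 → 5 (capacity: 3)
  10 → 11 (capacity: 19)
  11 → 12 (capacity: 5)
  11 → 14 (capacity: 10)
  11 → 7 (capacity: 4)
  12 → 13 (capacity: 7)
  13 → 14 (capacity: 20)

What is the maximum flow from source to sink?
Maximum flow = 5

Max flow: 5

Flow assignment:
  0 → 1: 5/9
  1 → 2: 5/14
  2 → 3: 5/6
  3 → 4: 5/20
  4 → 5: 5/18
  5 → 6: 5/16
  6 → 7: 5/7
  7 → 8: 5/5
  8 → 9: 5/10
  9 → 10: 5/15
  10 → 11: 5/19
  11 → 14: 5/10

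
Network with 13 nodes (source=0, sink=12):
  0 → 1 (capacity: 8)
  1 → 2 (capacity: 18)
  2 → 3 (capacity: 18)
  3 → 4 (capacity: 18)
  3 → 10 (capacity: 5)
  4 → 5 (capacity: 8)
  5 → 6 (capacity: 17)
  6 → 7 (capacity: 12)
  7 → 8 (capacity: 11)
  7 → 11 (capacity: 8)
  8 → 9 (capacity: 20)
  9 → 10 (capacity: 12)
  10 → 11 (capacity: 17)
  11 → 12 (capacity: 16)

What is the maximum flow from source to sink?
Maximum flow = 8

Max flow: 8

Flow assignment:
  0 → 1: 8/8
  1 → 2: 8/18
  2 → 3: 8/18
  3 → 4: 3/18
  3 → 10: 5/5
  4 → 5: 3/8
  5 → 6: 3/17
  6 → 7: 3/12
  7 → 11: 3/8
  10 → 11: 5/17
  11 → 12: 8/16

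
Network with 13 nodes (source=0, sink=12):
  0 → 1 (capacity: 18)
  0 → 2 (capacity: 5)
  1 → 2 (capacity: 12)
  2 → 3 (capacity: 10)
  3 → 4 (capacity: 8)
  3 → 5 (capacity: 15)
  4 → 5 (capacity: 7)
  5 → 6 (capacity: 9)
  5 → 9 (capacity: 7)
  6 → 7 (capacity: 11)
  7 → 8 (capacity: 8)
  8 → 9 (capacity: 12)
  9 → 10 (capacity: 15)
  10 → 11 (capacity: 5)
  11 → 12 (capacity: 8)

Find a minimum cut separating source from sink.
Min cut value = 5, edges: (10,11)

Min cut value: 5
Partition: S = [0, 1, 2, 3, 4, 5, 6, 7, 8, 9, 10], T = [11, 12]
Cut edges: (10,11)

By max-flow min-cut theorem, max flow = min cut = 5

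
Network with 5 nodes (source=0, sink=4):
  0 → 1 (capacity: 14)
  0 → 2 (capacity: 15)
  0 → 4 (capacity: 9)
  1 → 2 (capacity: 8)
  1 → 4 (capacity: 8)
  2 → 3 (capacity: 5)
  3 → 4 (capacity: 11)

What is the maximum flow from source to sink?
Maximum flow = 22

Max flow: 22

Flow assignment:
  0 → 1: 8/14
  0 → 2: 5/15
  0 → 4: 9/9
  1 → 4: 8/8
  2 → 3: 5/5
  3 → 4: 5/11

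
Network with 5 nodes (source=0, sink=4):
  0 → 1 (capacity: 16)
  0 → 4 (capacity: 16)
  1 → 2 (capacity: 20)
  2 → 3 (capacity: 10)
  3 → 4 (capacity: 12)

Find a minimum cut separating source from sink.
Min cut value = 26, edges: (0,4), (2,3)

Min cut value: 26
Partition: S = [0, 1, 2], T = [3, 4]
Cut edges: (0,4), (2,3)

By max-flow min-cut theorem, max flow = min cut = 26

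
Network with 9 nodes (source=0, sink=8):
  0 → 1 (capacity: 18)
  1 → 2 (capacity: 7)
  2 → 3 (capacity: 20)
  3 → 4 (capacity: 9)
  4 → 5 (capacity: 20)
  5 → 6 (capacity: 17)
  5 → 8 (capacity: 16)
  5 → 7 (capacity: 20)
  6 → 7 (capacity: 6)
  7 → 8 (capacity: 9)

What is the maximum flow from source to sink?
Maximum flow = 7

Max flow: 7

Flow assignment:
  0 → 1: 7/18
  1 → 2: 7/7
  2 → 3: 7/20
  3 → 4: 7/9
  4 → 5: 7/20
  5 → 8: 7/16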